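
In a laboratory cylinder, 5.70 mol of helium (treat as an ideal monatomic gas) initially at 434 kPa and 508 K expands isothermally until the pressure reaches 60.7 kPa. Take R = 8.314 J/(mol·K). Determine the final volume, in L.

397 L

V₁ = nRT₁/P₁ = 5.70×8.314×508/434 = 55.5 L.
Isothermal: T stays 508 K; PV = const ⇒ V₂ = 397 L, P₂ = 60.7 kPa.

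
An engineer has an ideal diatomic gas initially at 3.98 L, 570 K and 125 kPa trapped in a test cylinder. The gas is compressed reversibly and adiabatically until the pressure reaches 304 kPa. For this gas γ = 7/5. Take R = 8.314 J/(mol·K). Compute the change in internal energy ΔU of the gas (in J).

360 J

n = P₁V₁/(RT₁) = 125×3.98/(8.314×570) = 0.105 mol.
Adiabatic: T₂/T₁ = (P₂/P₁)^((γ−1)/γ) ⇒ T₂ = 570×(2.43)^0.286 = 735 K; V₂ = 2.11 L.
For an ideal gas ΔU = nCvΔT with Cv = (5/2)R = 20.8 J/(mol·K).
ΔU = 0.105×20.8×(735−570) = 360 J.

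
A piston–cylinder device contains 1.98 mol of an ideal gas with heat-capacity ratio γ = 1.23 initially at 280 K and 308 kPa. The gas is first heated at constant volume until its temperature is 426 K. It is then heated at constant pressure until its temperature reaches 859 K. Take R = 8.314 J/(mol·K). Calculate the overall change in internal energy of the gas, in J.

41400 J

V₁ = nRT₁/P₁ = 1.98×8.314×280/308 = 15.0 L.
Step 1 — Isochoric: V stays 15.0 L; P/T = const ⇒ T₂ = 426 K, P₂ = 469 kPa.
W = 0 (no volume change).
ΔU = nCvΔT = 1.98×36.1×(426−280) = 10400 J.
Q = ΔU = 10400 J.
State after step 1: P = 469 kPa, V = 15.0 L, T = 426 K.
Step 2 — Isobaric: P stays 469 kPa; V/T = const ⇒ T₂ = 859 K, V₂ = 30.2 L.
W = PΔV = 469×(30.2−15.0) kPa·L = 7130 J.
ΔU = nCvΔT = 1.98×36.1×(859−426) = 31000 J.
Q = ΔU + W = nCpΔT = 38100 J.
Net over both steps: W = 7130 J, Q = 48600 J, ΔU = 41400 J.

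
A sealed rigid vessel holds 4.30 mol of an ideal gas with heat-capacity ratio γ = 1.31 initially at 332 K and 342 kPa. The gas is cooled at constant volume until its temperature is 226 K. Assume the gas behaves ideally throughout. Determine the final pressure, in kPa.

233 kPa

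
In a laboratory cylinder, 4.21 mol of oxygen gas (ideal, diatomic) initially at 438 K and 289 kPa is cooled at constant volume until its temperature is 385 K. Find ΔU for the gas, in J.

-4640 J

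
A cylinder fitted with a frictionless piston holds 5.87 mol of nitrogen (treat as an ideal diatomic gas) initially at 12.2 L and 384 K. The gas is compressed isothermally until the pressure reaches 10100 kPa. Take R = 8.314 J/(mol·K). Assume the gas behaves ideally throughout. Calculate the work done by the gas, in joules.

P₁ = nRT₁/V₁ = 5.87×8.314×384/12.2 = 1540 kPa.
Isothermal: T stays 384 K; PV = const ⇒ V₂ = 1.86 L, P₂ = 10100 kPa.
W = nRT ln(V₂/V₁) = 5.87×8.314×384×ln(0.152) = -35300 J.

-35300 J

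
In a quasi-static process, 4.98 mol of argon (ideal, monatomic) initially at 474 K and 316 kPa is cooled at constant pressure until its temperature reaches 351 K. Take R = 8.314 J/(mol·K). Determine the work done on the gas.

V₁ = nRT₁/P₁ = 4.98×8.314×474/316 = 62.1 L.
Isobaric: P stays 316 kPa; V/T = const ⇒ T₂ = 351 K, V₂ = 46.0 L.
W = PΔV = 316×(46.0−62.1) kPa·L = -5090 J.
Work done on the gas = −W_by = 5090 J.

5090 J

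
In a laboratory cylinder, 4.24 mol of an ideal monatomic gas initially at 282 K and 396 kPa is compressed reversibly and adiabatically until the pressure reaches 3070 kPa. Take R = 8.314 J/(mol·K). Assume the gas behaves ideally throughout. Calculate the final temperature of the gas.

V₁ = nRT₁/P₁ = 4.24×8.314×282/396 = 25.1 L.
Adiabatic: T₂/T₁ = (P₂/P₁)^((γ−1)/γ) ⇒ T₂ = 282×(7.75)^0.400 = 640 K; V₂ = 7.35 L.

640 K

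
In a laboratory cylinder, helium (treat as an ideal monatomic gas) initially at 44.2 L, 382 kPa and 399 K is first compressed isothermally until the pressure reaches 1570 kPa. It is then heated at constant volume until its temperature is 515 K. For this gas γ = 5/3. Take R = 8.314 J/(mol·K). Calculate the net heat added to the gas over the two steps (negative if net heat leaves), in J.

n = P₁V₁/(RT₁) = 382×44.2/(8.314×399) = 5.09 mol.
Step 1 — Isothermal: T stays 399 K; PV = const ⇒ V₂ = 10.8 L, P₂ = 1570 kPa.
ΔU = 0 (ideal gas, T constant).
W = nRT ln(V₂/V₁) = 5.09×8.314×399×ln(0.243) = -23900 J.
Q = ΔU + W = -23900 J.
State after step 1: P = 1570 kPa, V = 10.8 L, T = 399 K.
Step 2 — Isochoric: V stays 10.8 L; P/T = const ⇒ T₂ = 515 K, P₂ = 2030 kPa.
W = 0 (no volume change).
ΔU = nCvΔT = 5.09×12.5×(515−399) = 7360 J.
Q = ΔU = 7360 J.
Net over both steps: W = -23900 J, Q = -16500 J, ΔU = 7360 J.

-16500 J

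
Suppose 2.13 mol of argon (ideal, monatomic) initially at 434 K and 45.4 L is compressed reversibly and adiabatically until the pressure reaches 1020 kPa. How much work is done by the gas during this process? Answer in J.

P₁ = nRT₁/V₁ = 2.13×8.314×434/45.4 = 169 kPa.
Adiabatic: T₂/T₁ = (P₂/P₁)^((γ−1)/γ) ⇒ T₂ = 434×(6.03)^0.400 = 890 K; V₂ = 15.5 L.
ΔU = nCvΔT = 2.13×12.5×(890−434) = 12100 J.
Q = 0 for an adiabatic process, so W = −ΔU = -12100 J.

-12100 J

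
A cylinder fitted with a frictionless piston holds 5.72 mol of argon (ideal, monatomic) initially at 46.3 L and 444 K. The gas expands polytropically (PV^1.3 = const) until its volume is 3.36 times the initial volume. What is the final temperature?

309 K

P₁ = nRT₁/V₁ = 5.72×8.314×444/46.3 = 456 kPa.
Polytropic n=1.3: T₂ = T₁(V₁/V₂)^(n−1) = 444×(0.298)^0.30 = 309 K; P₂ = P₁(V₁/V₂)^n = 94.4 kPa.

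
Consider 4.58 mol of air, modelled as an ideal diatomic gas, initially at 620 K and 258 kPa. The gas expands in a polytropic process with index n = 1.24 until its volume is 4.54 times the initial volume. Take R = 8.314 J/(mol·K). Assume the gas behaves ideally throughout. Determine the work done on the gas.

-30000 J

V₁ = nRT₁/P₁ = 4.58×8.314×620/258 = 91.5 L.
Polytropic n=1.24: T₂ = T₁(V₁/V₂)^(n−1) = 620×(0.220)^0.24 = 431 K; P₂ = P₁(V₁/V₂)^n = 39.5 kPa.
W = (P₁V₁−P₂V₂)/(n−1) = (258×91.5−39.5×415)/0.24 = 30000 J.
Work done on the gas = −W_by = -30000 J.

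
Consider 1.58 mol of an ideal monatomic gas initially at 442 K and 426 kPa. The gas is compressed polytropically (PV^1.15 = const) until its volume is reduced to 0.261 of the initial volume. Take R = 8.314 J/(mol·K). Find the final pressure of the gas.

2000 kPa

V₁ = nRT₁/P₁ = 1.58×8.314×442/426 = 13.6 L.
Polytropic n=1.15: T₂ = T₁(V₁/V₂)^(n−1) = 442×(3.83)^0.15 = 541 K; P₂ = P₁(V₁/V₂)^n = 2000 kPa.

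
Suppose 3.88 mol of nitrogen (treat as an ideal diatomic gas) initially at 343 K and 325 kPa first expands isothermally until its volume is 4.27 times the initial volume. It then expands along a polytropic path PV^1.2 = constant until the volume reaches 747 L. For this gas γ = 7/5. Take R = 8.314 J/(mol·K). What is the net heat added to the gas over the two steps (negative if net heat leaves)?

V₁ = nRT₁/P₁ = 3.88×8.314×343/325 = 34.0 L.
Step 1 — Isothermal: T stays 343 K; PV = const ⇒ V₂ = 145 L, P₂ = 76.1 kPa.
ΔU = 0 (ideal gas, T constant).
W = nRT ln(V₂/V₁) = 3.88×8.314×343×ln(4.27) = 16100 J.
Q = ΔU + W = 16100 J.
State after step 1: P = 76.1 kPa, V = 145 L, T = 343 K.
Step 2 — Polytropic n=1.2: T₂ = T₁(V₁/V₂)^(n−1) = 343×(0.195)^0.20 = 247 K; P₂ = P₁(V₁/V₂)^n = 10.7 kPa.
W = (P₁V₁−P₂V₂)/(n−1) = (76.1×145−10.7×747)/0.20 = 15400 J.
ΔU = nCvΔT = 3.88×20.8×(247−343) = -7720 J.
Q = ΔU + W = 7720 J.
Net over both steps: W = 31500 J, Q = 23800 J, ΔU = -7720 J.

23800 J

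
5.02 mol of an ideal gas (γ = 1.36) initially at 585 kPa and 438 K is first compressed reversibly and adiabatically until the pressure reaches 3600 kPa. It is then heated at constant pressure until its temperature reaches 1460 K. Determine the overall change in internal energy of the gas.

118000 J

V₁ = nRT₁/P₁ = 5.02×8.314×438/585 = 31.2 L.
Step 1 — Adiabatic: T₂/T₁ = (P₂/P₁)^((γ−1)/γ) ⇒ T₂ = 438×(6.15)^0.265 = 709 K; V₂ = 8.21 L.
ΔU = nCvΔT = 5.02×23.1×(709−438) = 31400 J.
Q = 0 for an adiabatic process, so W = −ΔU = -31400 J.
State after step 1: P = 3600 kPa, V = 8.21 L, T = 709 K.
Step 2 — Isobaric: P stays 3600 kPa; V/T = const ⇒ T₂ = 1460 K, V₂ = 16.9 L.
W = PΔV = 3600×(16.9−8.21) kPa·L = 31400 J.
ΔU = nCvΔT = 5.02×23.1×(1460−709) = 87100 J.
Q = ΔU + W = nCpΔT = 118000 J.
Net over both steps: W = -2.05 J, Q = 118000 J, ΔU = 118000 J.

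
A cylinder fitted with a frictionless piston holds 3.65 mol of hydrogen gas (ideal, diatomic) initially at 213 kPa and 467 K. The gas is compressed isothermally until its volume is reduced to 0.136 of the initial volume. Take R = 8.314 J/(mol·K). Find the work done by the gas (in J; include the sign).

V₁ = nRT₁/P₁ = 3.65×8.314×467/213 = 66.5 L.
Isothermal: T stays 467 K; PV = const ⇒ V₂ = 9.05 L, P₂ = 1570 kPa.
W = nRT ln(V₂/V₁) = 3.65×8.314×467×ln(0.136) = -28300 J.

-28300 J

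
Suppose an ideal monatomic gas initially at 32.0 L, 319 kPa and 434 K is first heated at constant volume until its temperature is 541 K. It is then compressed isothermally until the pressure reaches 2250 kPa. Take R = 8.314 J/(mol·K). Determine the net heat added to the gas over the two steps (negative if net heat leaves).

-18300 J

n = P₁V₁/(RT₁) = 319×32.0/(8.314×434) = 2.83 mol.
Step 1 — Isochoric: V stays 32.0 L; P/T = const ⇒ T₂ = 541 K, P₂ = 398 kPa.
W = 0 (no volume change).
ΔU = nCvΔT = 2.83×12.5×(541−434) = 3780 J.
Q = ΔU = 3780 J.
State after step 1: P = 398 kPa, V = 32.0 L, T = 541 K.
Step 2 — Isothermal: T stays 541 K; PV = const ⇒ V₂ = 5.66 L, P₂ = 2250 kPa.
ΔU = 0 (ideal gas, T constant).
W = nRT ln(V₂/V₁) = 2.83×8.314×541×ln(0.177) = -22100 J.
Q = ΔU + W = -22100 J.
Net over both steps: W = -22100 J, Q = -18300 J, ΔU = 3780 J.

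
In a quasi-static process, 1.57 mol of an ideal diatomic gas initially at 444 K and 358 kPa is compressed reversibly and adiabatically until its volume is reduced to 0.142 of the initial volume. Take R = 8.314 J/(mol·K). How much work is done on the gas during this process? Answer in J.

V₁ = nRT₁/P₁ = 1.57×8.314×444/358 = 16.2 L.
Adiabatic: TV^(γ−1) = const ⇒ T₂ = 444×(7.04)^0.400 = 969 K; PV^γ = const ⇒ P₂ = 5500 kPa.
ΔU = nCvΔT = 1.57×20.8×(969−444) = 17100 J.
Q = 0 for an adiabatic process, so W = −ΔU = -17100 J.
Work done on the gas = −W_by = 17100 J.

17100 J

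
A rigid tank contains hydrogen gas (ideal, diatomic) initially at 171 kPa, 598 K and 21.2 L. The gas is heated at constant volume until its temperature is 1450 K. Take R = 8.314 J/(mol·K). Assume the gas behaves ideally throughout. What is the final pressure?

415 kPa

Isochoric: V stays 21.2 L; P/T = const ⇒ T₂ = 1450 K, P₂ = 415 kPa.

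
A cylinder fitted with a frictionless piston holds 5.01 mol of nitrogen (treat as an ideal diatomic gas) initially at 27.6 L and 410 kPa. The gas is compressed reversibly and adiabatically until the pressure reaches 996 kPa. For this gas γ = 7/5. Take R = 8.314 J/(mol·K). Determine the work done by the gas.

T₁ = P₁V₁/(nR) = 410×27.6/(5.01×8.314) = 272 K.
Adiabatic: T₂/T₁ = (P₂/P₁)^((γ−1)/γ) ⇒ T₂ = 272×(2.43)^0.286 = 350 K; V₂ = 14.6 L.
ΔU = nCvΔT = 5.01×20.8×(350−272) = 8170 J.
Q = 0 for an adiabatic process, so W = −ΔU = -8170 J.

-8170 J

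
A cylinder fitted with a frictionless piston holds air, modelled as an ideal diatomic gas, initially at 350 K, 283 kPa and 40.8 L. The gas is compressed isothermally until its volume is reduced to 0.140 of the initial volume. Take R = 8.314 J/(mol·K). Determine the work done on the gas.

n = P₁V₁/(RT₁) = 283×40.8/(8.314×350) = 3.97 mol.
Isothermal: T stays 350 K; PV = const ⇒ V₂ = 5.71 L, P₂ = 2020 kPa.
W = nRT ln(V₂/V₁) = 3.97×8.314×350×ln(0.140) = -22700 J.
Work done on the gas = −W_by = 22700 J.

22700 J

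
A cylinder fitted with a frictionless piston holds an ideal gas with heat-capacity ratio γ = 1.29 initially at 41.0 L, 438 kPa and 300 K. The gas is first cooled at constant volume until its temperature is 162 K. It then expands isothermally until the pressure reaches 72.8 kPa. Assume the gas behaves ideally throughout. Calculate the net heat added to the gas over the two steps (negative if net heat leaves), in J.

-17100 J

n = P₁V₁/(RT₁) = 438×41.0/(8.314×300) = 7.20 mol.
Step 1 — Isochoric: V stays 41.0 L; P/T = const ⇒ T₂ = 162 K, P₂ = 237 kPa.
W = 0 (no volume change).
ΔU = nCvΔT = 7.20×28.7×(162−300) = -28500 J.
Q = ΔU = -28500 J.
State after step 1: P = 237 kPa, V = 41.0 L, T = 162 K.
Step 2 — Isothermal: T stays 162 K; PV = const ⇒ V₂ = 133 L, P₂ = 72.8 kPa.
ΔU = 0 (ideal gas, T constant).
W = nRT ln(V₂/V₁) = 7.20×8.314×162×ln(3.25) = 11400 J.
Q = ΔU + W = 11400 J.
Net over both steps: W = 11400 J, Q = -17100 J, ΔU = -28500 J.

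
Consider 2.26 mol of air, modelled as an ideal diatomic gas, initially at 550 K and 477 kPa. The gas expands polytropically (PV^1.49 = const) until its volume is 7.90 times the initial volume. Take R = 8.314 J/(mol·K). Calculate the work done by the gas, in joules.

13400 J

V₁ = nRT₁/P₁ = 2.26×8.314×550/477 = 21.7 L.
Polytropic n=1.49: T₂ = T₁(V₁/V₂)^(n−1) = 550×(0.127)^0.49 = 200 K; P₂ = P₁(V₁/V₂)^n = 21.9 kPa.
W = (P₁V₁−P₂V₂)/(n−1) = (477×21.7−21.9×171)/0.49 = 13400 J.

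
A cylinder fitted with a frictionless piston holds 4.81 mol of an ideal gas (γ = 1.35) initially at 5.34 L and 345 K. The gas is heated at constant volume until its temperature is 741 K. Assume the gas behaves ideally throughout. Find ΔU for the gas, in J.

P₁ = nRT₁/V₁ = 4.81×8.314×345/5.34 = 2580 kPa.
Isochoric: V stays 5.34 L; P/T = const ⇒ T₂ = 741 K, P₂ = 5550 kPa.
For an ideal gas ΔU = nCvΔT with Cv = R/(γ−1) = 23.8 J/(mol·K).
ΔU = 4.81×23.8×(741−345) = 45200 J.

45200 J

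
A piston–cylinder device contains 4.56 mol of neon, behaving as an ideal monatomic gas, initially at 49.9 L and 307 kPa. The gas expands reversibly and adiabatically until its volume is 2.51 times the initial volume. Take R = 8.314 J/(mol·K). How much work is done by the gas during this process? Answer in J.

10500 J

T₁ = P₁V₁/(nR) = 307×49.9/(4.56×8.314) = 404 K.
Adiabatic: TV^(γ−1) = const ⇒ T₂ = 404×(0.398)^0.667 = 219 K; PV^γ = const ⇒ P₂ = 66.2 kPa.
ΔU = nCvΔT = 4.56×12.5×(219−404) = -10500 J.
Q = 0 for an adiabatic process, so W = −ΔU = 10500 J.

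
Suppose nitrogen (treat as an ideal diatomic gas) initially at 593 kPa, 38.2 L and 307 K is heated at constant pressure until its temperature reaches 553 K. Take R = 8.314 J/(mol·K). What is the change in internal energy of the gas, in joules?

45400 J

n = P₁V₁/(RT₁) = 593×38.2/(8.314×307) = 8.88 mol.
Isobaric: P stays 593 kPa; V/T = const ⇒ T₂ = 553 K, V₂ = 68.8 L.
For an ideal gas ΔU = nCvΔT with Cv = (5/2)R = 20.8 J/(mol·K).
ΔU = 8.88×20.8×(553−307) = 45400 J.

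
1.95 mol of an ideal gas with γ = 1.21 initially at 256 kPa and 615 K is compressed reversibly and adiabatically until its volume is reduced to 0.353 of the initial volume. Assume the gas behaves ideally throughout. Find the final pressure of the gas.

V₁ = nRT₁/P₁ = 1.95×8.314×615/256 = 38.9 L.
Adiabatic: TV^(γ−1) = const ⇒ T₂ = 615×(2.83)^0.210 = 765 K; PV^γ = const ⇒ P₂ = 902 kPa.

902 kPa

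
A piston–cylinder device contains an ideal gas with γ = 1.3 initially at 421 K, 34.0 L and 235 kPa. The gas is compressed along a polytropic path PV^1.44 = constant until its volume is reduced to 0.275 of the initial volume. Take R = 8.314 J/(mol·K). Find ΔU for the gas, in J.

20400 J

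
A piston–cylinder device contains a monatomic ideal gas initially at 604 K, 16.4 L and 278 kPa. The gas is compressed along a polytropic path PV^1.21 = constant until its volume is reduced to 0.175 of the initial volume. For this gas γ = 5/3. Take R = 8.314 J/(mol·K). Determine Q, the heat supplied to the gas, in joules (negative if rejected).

n = P₁V₁/(RT₁) = 278×16.4/(8.314×604) = 0.908 mol.
Polytropic n=1.21: T₂ = T₁(V₁/V₂)^(n−1) = 604×(5.71)^0.21 = 871 K; P₂ = P₁(V₁/V₂)^n = 2290 kPa.
W = (P₁V₁−P₂V₂)/(n−1) = (278×16.4−2290×2.87)/0.21 = -9600 J.
ΔU = nCvΔT = 0.908×12.5×(871−604) = 3020 J.
Q = ΔU + W = -6570 J.

-6570 J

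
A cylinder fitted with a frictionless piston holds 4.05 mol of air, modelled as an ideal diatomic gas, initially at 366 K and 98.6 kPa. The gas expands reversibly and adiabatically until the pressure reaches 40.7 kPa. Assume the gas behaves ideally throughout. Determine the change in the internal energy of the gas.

-6880 J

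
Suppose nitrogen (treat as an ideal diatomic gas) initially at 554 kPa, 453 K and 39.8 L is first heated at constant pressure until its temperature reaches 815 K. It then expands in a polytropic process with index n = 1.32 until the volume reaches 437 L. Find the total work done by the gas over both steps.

n = P₁V₁/(RT₁) = 554×39.8/(8.314×453) = 5.85 mol.
Step 1 — Isobaric: P stays 554 kPa; V/T = const ⇒ T₂ = 815 K, V₂ = 71.6 L.
W = PΔV = 554×(71.6−39.8) kPa·L = 17600 J.
ΔU = nCvΔT = 5.85×20.8×(815−453) = 44000 J.
Q = ΔU + W = nCpΔT = 61700 J.
State after step 1: P = 554 kPa, V = 71.6 L, T = 815 K.
Step 2 — Polytropic n=1.32: T₂ = T₁(V₁/V₂)^(n−1) = 815×(0.164)^0.32 = 457 K; P₂ = P₁(V₁/V₂)^n = 50.9 kPa.
W = (P₁V₁−P₂V₂)/(n−1) = (554×71.6−50.9×437)/0.32 = 54500 J.
ΔU = nCvΔT = 5.85×20.8×(457−815) = -43600 J.
Q = ΔU + W = 10900 J.
Net over both steps: W = 72100 J, Q = 72600 J, ΔU = 470 J.

72100 J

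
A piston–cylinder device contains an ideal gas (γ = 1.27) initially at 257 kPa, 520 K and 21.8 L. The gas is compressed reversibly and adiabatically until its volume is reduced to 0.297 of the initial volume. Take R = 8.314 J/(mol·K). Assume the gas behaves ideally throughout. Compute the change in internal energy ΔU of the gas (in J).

n = P₁V₁/(RT₁) = 257×21.8/(8.314×520) = 1.30 mol.
Adiabatic: TV^(γ−1) = const ⇒ T₂ = 520×(3.37)^0.270 = 722 K; PV^γ = const ⇒ P₂ = 1200 kPa.
For an ideal gas ΔU = nCvΔT with Cv = R/(γ−1) = 30.8 J/(mol·K).
ΔU = 1.30×30.8×(722−520) = 8050 J.

8050 J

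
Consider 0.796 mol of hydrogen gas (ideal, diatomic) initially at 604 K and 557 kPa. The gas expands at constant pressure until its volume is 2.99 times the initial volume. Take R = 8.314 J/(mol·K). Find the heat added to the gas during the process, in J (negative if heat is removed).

27800 J

V₁ = nRT₁/P₁ = 0.796×8.314×604/557 = 7.18 L.
Isobaric: P stays 557 kPa; V/T = const ⇒ T₂ = 1810 K, V₂ = 21.5 L.
W = PΔV = 557×(21.5−7.18) kPa·L = 7950 J.
ΔU = nCvΔT = 0.796×20.8×(1810−604) = 19900 J.
Q = ΔU + W = nCpΔT = 27800 J.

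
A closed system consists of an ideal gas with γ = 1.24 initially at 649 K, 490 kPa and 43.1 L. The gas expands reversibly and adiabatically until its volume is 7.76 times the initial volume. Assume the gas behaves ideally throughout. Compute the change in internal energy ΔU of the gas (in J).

-34200 J

n = P₁V₁/(RT₁) = 490×43.1/(8.314×649) = 3.91 mol.
Adiabatic: TV^(γ−1) = const ⇒ T₂ = 649×(0.129)^0.240 = 397 K; PV^γ = const ⇒ P₂ = 38.6 kPa.
For an ideal gas ΔU = nCvΔT with Cv = R/(γ−1) = 34.6 J/(mol·K).
ΔU = 3.91×34.6×(397−649) = -34200 J.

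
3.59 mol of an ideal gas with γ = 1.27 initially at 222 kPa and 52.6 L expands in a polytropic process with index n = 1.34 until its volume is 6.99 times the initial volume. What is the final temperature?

202 K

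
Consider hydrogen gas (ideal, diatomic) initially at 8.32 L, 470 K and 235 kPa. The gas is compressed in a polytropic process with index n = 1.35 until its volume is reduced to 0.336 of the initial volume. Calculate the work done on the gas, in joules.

2600 J

n = P₁V₁/(RT₁) = 235×8.32/(8.314×470) = 0.500 mol.
Polytropic n=1.35: T₂ = T₁(V₁/V₂)^(n−1) = 470×(2.98)^0.35 = 688 K; P₂ = P₁(V₁/V₂)^n = 1020 kPa.
W = (P₁V₁−P₂V₂)/(n−1) = (235×8.32−1020×2.80)/0.35 = -2600 J.
Work done on the gas = −W_by = 2600 J.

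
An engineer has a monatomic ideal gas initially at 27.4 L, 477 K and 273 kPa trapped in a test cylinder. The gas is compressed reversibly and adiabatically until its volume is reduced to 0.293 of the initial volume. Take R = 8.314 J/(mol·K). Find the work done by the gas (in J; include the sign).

n = P₁V₁/(RT₁) = 273×27.4/(8.314×477) = 1.89 mol.
Adiabatic: TV^(γ−1) = const ⇒ T₂ = 477×(3.41)^0.667 = 1080 K; PV^γ = const ⇒ P₂ = 2110 kPa.
ΔU = nCvΔT = 1.89×12.5×(1080−477) = 14200 J.
Q = 0 for an adiabatic process, so W = −ΔU = -14200 J.

-14200 J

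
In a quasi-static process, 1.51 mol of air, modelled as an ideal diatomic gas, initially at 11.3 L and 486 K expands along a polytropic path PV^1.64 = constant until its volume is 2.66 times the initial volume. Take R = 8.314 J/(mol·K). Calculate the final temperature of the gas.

P₁ = nRT₁/V₁ = 1.51×8.314×486/11.3 = 540 kPa.
Polytropic n=1.64: T₂ = T₁(V₁/V₂)^(n−1) = 486×(0.376)^0.64 = 260 K; P₂ = P₁(V₁/V₂)^n = 109 kPa.

260 K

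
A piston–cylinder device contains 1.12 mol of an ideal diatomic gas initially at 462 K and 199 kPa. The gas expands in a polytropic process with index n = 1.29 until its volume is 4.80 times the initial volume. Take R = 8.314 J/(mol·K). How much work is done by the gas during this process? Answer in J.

V₁ = nRT₁/P₁ = 1.12×8.314×462/199 = 21.6 L.
Polytropic n=1.29: T₂ = T₁(V₁/V₂)^(n−1) = 462×(0.208)^0.29 = 293 K; P₂ = P₁(V₁/V₂)^n = 26.3 kPa.
W = (P₁V₁−P₂V₂)/(n−1) = (199×21.6−26.3×104)/0.29 = 5420 J.

5420 J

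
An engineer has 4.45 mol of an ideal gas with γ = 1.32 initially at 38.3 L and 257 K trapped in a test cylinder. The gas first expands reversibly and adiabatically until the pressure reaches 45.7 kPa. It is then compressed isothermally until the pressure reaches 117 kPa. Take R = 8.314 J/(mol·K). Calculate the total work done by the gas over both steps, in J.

4070 J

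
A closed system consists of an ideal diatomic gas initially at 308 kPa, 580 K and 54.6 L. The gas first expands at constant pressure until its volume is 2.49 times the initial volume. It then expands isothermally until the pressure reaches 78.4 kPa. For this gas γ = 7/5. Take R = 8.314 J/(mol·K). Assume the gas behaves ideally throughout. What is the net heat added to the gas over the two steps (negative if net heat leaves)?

145000 J

n = P₁V₁/(RT₁) = 308×54.6/(8.314×580) = 3.49 mol.
Step 1 — Isobaric: P stays 308 kPa; V/T = const ⇒ T₂ = 1440 K, V₂ = 136 L.
W = PΔV = 308×(136−54.6) kPa·L = 25100 J.
ΔU = nCvΔT = 3.49×20.8×(1440−580) = 62600 J.
Q = ΔU + W = nCpΔT = 87700 J.
State after step 1: P = 308 kPa, V = 136 L, T = 1440 K.
Step 2 — Isothermal: T stays 1440 K; PV = const ⇒ V₂ = 534 L, P₂ = 78.4 kPa.
ΔU = 0 (ideal gas, T constant).
W = nRT ln(V₂/V₁) = 3.49×8.314×1440×ln(3.93) = 57300 J.
Q = ΔU + W = 57300 J.
Net over both steps: W = 82400 J, Q = 145000 J, ΔU = 62600 J.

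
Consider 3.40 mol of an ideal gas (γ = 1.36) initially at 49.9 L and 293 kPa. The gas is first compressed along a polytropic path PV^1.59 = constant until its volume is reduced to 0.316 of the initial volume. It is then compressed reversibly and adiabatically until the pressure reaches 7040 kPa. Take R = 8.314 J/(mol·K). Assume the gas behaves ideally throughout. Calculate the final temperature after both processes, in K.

1460 K

T₁ = P₁V₁/(nR) = 293×49.9/(3.40×8.314) = 517 K.
Step 1 — Polytropic n=1.59: T₂ = T₁(V₁/V₂)^(n−1) = 517×(3.16)^0.59 = 1020 K; P₂ = P₁(V₁/V₂)^n = 1830 kPa.
W = (P₁V₁−P₂V₂)/(n−1) = (293×49.9−1830×15.8)/0.59 = -24100 J.
ΔU = nCvΔT = 3.40×23.1×(1020−517) = 39500 J.
Q = ΔU + W = 15400 J.
State after step 1: P = 1830 kPa, V = 15.8 L, T = 1020 K.
Step 2 — Adiabatic: T₂/T₁ = (P₂/P₁)^((γ−1)/γ) ⇒ T₂ = 1020×(3.85)^0.265 = 1460 K; V₂ = 5.85 L.
ΔU = nCvΔT = 3.40×23.1×(1460−1020) = 34300 J.
Q = 0 for an adiabatic process, so W = −ΔU = -34300 J.
Net over both steps: W = -58500 J, Q = 15400 J, ΔU = 73900 J.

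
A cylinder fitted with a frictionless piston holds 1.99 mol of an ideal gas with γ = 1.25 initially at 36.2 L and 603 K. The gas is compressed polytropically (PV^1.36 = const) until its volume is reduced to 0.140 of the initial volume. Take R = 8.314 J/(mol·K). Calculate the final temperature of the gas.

P₁ = nRT₁/V₁ = 1.99×8.314×603/36.2 = 276 kPa.
Polytropic n=1.36: T₂ = T₁(V₁/V₂)^(n−1) = 603×(7.14)^0.36 = 1220 K; P₂ = P₁(V₁/V₂)^n = 4000 kPa.

1220 K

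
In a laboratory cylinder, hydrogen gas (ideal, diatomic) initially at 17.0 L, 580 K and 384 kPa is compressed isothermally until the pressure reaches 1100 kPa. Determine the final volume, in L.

5.93 L

Isothermal: T stays 580 K; PV = const ⇒ V₂ = 5.93 L, P₂ = 1100 kPa.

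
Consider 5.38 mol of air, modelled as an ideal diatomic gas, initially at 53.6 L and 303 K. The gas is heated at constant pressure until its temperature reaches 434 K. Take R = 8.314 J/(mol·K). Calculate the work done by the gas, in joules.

5860 J

P₁ = nRT₁/V₁ = 5.38×8.314×303/53.6 = 253 kPa.
Isobaric: P stays 253 kPa; V/T = const ⇒ T₂ = 434 K, V₂ = 76.8 L.
W = PΔV = 253×(76.8−53.6) kPa·L = 5860 J.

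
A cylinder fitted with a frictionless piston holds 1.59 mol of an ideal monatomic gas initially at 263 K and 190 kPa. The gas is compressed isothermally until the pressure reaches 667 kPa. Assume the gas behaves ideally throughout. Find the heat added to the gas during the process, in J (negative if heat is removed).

V₁ = nRT₁/P₁ = 1.59×8.314×263/190 = 18.3 L.
Isothermal: T stays 263 K; PV = const ⇒ V₂ = 5.21 L, P₂ = 667 kPa.
ΔU = 0 (ideal gas, T constant).
W = nRT ln(V₂/V₁) = 1.59×8.314×263×ln(0.285) = -4370 J.
Q = ΔU + W = -4370 J.

-4370 J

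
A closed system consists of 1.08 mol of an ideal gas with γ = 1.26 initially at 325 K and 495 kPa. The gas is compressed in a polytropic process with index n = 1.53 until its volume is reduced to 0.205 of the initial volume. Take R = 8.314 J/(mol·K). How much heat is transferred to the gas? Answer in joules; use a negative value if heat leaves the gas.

V₁ = nRT₁/P₁ = 1.08×8.314×325/495 = 5.90 L.
Polytropic n=1.53: T₂ = T₁(V₁/V₂)^(n−1) = 325×(4.88)^0.53 = 753 K; P₂ = P₁(V₁/V₂)^n = 5590 kPa.
W = (P₁V₁−P₂V₂)/(n−1) = (495×5.90−5590×1.21)/0.53 = -7250 J.
ΔU = nCvΔT = 1.08×32.0×(753−325) = 14800 J.
Q = ΔU + W = 7530 J.

7530 J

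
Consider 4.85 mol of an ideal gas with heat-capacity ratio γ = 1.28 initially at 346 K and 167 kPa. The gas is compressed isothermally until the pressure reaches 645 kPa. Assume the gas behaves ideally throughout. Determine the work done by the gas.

-18900 J

V₁ = nRT₁/P₁ = 4.85×8.314×346/167 = 83.5 L.
Isothermal: T stays 346 K; PV = const ⇒ V₂ = 21.6 L, P₂ = 645 kPa.
W = nRT ln(V₂/V₁) = 4.85×8.314×346×ln(0.259) = -18900 J.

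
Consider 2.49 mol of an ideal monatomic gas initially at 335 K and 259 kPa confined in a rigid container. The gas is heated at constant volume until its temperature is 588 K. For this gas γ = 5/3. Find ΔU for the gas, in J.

7860 J

V₁ = nRT₁/P₁ = 2.49×8.314×335/259 = 26.8 L.
Isochoric: V stays 26.8 L; P/T = const ⇒ T₂ = 588 K, P₂ = 455 kPa.
For an ideal gas ΔU = nCvΔT with Cv = (3/2)R = 12.5 J/(mol·K).
ΔU = 2.49×12.5×(588−335) = 7860 J.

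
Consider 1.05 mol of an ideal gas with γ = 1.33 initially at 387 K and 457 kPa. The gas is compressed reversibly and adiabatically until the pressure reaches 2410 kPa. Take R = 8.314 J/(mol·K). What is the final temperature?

585 K

V₁ = nRT₁/P₁ = 1.05×8.314×387/457 = 7.39 L.
Adiabatic: T₂/T₁ = (P₂/P₁)^((γ−1)/γ) ⇒ T₂ = 387×(5.27)^0.248 = 585 K; V₂ = 2.12 L.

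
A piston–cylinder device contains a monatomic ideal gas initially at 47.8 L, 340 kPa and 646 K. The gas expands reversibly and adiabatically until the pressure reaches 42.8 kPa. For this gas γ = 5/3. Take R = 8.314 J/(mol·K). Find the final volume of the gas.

Adiabatic: T₂/T₁ = (P₂/P₁)^((γ−1)/γ) ⇒ T₂ = 646×(0.126)^0.400 = 282 K; V₂ = 166 L.

166 L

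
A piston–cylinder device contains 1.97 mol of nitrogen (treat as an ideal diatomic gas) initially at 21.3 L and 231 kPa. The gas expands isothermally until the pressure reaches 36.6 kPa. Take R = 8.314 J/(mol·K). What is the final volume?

134 L

T₁ = P₁V₁/(nR) = 231×21.3/(1.97×8.314) = 300 K.
Isothermal: T stays 300 K; PV = const ⇒ V₂ = 134 L, P₂ = 36.6 kPa.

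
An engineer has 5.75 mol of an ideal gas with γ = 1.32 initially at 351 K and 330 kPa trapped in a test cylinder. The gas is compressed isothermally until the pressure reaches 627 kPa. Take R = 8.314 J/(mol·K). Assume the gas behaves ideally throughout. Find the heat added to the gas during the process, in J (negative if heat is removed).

-10800 J

V₁ = nRT₁/P₁ = 5.75×8.314×351/330 = 50.8 L.
Isothermal: T stays 351 K; PV = const ⇒ V₂ = 26.8 L, P₂ = 627 kPa.
ΔU = 0 (ideal gas, T constant).
W = nRT ln(V₂/V₁) = 5.75×8.314×351×ln(0.526) = -10800 J.
Q = ΔU + W = -10800 J.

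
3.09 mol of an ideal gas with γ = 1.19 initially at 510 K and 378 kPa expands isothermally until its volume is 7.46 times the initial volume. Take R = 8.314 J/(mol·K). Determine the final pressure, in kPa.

V₁ = nRT₁/P₁ = 3.09×8.314×510/378 = 34.7 L.
Isothermal: T stays 510 K; PV = const ⇒ V₂ = 259 L, P₂ = 50.7 kPa.

50.7 kPa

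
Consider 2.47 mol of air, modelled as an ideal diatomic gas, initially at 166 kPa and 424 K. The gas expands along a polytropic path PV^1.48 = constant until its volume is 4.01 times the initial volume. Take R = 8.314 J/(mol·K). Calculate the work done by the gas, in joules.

8830 J

V₁ = nRT₁/P₁ = 2.47×8.314×424/166 = 52.5 L.
Polytropic n=1.48: T₂ = T₁(V₁/V₂)^(n−1) = 424×(0.249)^0.48 = 218 K; P₂ = P₁(V₁/V₂)^n = 21.3 kPa.
W = (P₁V₁−P₂V₂)/(n−1) = (166×52.5−21.3×210)/0.48 = 8830 J.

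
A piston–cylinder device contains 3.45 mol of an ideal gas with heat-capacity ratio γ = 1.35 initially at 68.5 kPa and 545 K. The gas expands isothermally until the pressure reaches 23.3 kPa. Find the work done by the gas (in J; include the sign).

V₁ = nRT₁/P₁ = 3.45×8.314×545/68.5 = 228 L.
Isothermal: T stays 545 K; PV = const ⇒ V₂ = 671 L, P₂ = 23.3 kPa.
W = nRT ln(V₂/V₁) = 3.45×8.314×545×ln(2.94) = 16900 J.

16900 J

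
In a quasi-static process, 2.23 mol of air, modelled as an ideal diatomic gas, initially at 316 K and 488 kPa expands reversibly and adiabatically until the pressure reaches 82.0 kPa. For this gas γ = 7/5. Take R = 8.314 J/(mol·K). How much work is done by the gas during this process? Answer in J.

5850 J

V₁ = nRT₁/P₁ = 2.23×8.314×316/488 = 12.0 L.
Adiabatic: T₂/T₁ = (P₂/P₁)^((γ−1)/γ) ⇒ T₂ = 316×(0.168)^0.286 = 190 K; V₂ = 42.9 L.
ΔU = nCvΔT = 2.23×20.8×(190−316) = -5850 J.
Q = 0 for an adiabatic process, so W = −ΔU = 5850 J.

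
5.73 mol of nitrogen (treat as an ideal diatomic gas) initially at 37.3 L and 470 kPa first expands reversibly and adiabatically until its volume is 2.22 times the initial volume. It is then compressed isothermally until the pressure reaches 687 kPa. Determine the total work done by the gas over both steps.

T₁ = P₁V₁/(nR) = 470×37.3/(5.73×8.314) = 368 K.
Step 1 — Adiabatic: TV^(γ−1) = const ⇒ T₂ = 368×(0.450)^0.400 = 267 K; PV^γ = const ⇒ P₂ = 154 kPa.
ΔU = nCvΔT = 5.73×20.8×(267−368) = -12000 J.
Q = 0 for an adiabatic process, so W = −ΔU = 12000 J.
State after step 1: P = 154 kPa, V = 82.8 L, T = 267 K.
Step 2 — Isothermal: T stays 267 K; PV = const ⇒ V₂ = 18.5 L, P₂ = 687 kPa.
ΔU = 0 (ideal gas, T constant).
W = nRT ln(V₂/V₁) = 5.73×8.314×267×ln(0.224) = -19100 J.
Q = ΔU + W = -19100 J.
Net over both steps: W = -7090 J, Q = -19100 J, ΔU = -12000 J.

-7090 J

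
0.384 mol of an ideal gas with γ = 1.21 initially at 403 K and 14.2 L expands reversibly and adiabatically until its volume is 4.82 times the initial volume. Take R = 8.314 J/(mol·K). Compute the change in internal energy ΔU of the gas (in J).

-1720 J

P₁ = nRT₁/V₁ = 0.384×8.314×403/14.2 = 90.6 kPa.
Adiabatic: TV^(γ−1) = const ⇒ T₂ = 403×(0.207)^0.210 = 290 K; PV^γ = const ⇒ P₂ = 13.5 kPa.
For an ideal gas ΔU = nCvΔT with Cv = R/(γ−1) = 39.6 J/(mol·K).
ΔU = 0.384×39.6×(290−403) = -1720 J.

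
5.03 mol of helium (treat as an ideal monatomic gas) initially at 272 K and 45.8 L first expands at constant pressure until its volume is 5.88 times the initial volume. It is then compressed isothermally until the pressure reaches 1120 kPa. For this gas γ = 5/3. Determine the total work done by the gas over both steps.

P₁ = nRT₁/V₁ = 5.03×8.314×272/45.8 = 248 kPa.
Step 1 — Isobaric: P stays 248 kPa; V/T = const ⇒ T₂ = 1600 K, V₂ = 269 L.
W = PΔV = 248×(269−45.8) kPa·L = 55500 J.
ΔU = nCvΔT = 5.03×12.5×(1600−272) = 83300 J.
Q = ΔU + W = nCpΔT = 139000 J.
State after step 1: P = 248 kPa, V = 269 L, T = 1600 K.
Step 2 — Isothermal: T stays 1600 K; PV = const ⇒ V₂ = 59.7 L, P₂ = 1120 kPa.
ΔU = 0 (ideal gas, T constant).
W = nRT ln(V₂/V₁) = 5.03×8.314×1600×ln(0.222) = -101000 J.
Q = ΔU + W = -101000 J.
Net over both steps: W = -45200 J, Q = 38000 J, ΔU = 83300 J.

-45200 J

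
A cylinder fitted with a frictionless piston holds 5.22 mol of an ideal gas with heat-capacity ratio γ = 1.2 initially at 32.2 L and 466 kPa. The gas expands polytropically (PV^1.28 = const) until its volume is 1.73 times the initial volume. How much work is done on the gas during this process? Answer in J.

-7620 J

T₁ = P₁V₁/(nR) = 466×32.2/(5.22×8.314) = 346 K.
Polytropic n=1.28: T₂ = T₁(V₁/V₂)^(n−1) = 346×(0.578)^0.28 = 297 K; P₂ = P₁(V₁/V₂)^n = 231 kPa.
W = (P₁V₁−P₂V₂)/(n−1) = (466×32.2−231×55.7)/0.28 = 7620 J.
Work done on the gas = −W_by = -7620 J.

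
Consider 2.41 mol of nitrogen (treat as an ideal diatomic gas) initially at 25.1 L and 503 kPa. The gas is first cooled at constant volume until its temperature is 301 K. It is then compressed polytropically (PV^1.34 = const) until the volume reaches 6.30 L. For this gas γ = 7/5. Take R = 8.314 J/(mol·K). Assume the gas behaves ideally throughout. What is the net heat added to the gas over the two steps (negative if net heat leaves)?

T₁ = P₁V₁/(nR) = 503×25.1/(2.41×8.314) = 630 K.
Step 1 — Isochoric: V stays 25.1 L; P/T = const ⇒ T₂ = 301 K, P₂ = 240 kPa.
W = 0 (no volume change).
ΔU = nCvΔT = 2.41×20.8×(301−630) = -16500 J.
Q = ΔU = -16500 J.
State after step 1: P = 240 kPa, V = 25.1 L, T = 301 K.
Step 2 — Polytropic n=1.34: T₂ = T₁(V₁/V₂)^(n−1) = 301×(3.98)^0.34 = 482 K; P₂ = P₁(V₁/V₂)^n = 1530 kPa.
W = (P₁V₁−P₂V₂)/(n−1) = (240×25.1−1530×6.30)/0.34 = -10600 J.
ΔU = nCvΔT = 2.41×20.8×(482−301) = 9050 J.
Q = ΔU + W = -1600 J.
Net over both steps: W = -10600 J, Q = -18100 J, ΔU = -7440 J.

-18100 J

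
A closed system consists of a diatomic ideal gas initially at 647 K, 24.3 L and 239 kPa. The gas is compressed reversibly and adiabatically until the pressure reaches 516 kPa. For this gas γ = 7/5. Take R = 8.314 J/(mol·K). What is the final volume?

14.0 L

Adiabatic: T₂/T₁ = (P₂/P₁)^((γ−1)/γ) ⇒ T₂ = 647×(2.16)^0.286 = 806 K; V₂ = 14.0 L.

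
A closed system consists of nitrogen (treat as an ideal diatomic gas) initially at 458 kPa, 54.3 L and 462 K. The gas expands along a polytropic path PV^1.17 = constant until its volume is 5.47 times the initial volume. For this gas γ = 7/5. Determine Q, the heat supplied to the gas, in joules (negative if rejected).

21100 J

n = P₁V₁/(RT₁) = 458×54.3/(8.314×462) = 6.47 mol.
Polytropic n=1.17: T₂ = T₁(V₁/V₂)^(n−1) = 462×(0.183)^0.17 = 346 K; P₂ = P₁(V₁/V₂)^n = 62.7 kPa.
W = (P₁V₁−P₂V₂)/(n−1) = (458×54.3−62.7×297)/0.17 = 36700 J.
ΔU = nCvΔT = 6.47×20.8×(346−462) = -15600 J.
Q = ΔU + W = 21100 J.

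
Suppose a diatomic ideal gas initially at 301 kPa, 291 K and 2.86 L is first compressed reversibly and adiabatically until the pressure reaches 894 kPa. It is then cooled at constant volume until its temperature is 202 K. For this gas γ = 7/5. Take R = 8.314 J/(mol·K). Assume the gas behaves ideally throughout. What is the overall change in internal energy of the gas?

-658 J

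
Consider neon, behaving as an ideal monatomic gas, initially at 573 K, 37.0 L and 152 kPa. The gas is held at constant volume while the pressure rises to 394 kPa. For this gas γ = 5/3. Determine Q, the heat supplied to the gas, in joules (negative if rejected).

13400 J

n = P₁V₁/(RT₁) = 152×37.0/(8.314×573) = 1.18 mol.
Isochoric: V stays 37.0 L; P/T = const ⇒ T₂ = 1490 K, P₂ = 394 kPa.
W = 0 (no volume change).
ΔU = nCvΔT = 1.18×12.5×(1490−573) = 13400 J.
Q = ΔU = 13400 J.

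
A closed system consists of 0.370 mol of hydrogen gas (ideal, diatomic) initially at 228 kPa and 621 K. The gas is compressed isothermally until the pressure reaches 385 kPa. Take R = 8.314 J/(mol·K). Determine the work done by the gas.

-1000 J

V₁ = nRT₁/P₁ = 0.370×8.314×621/228 = 8.38 L.
Isothermal: T stays 621 K; PV = const ⇒ V₂ = 4.96 L, P₂ = 385 kPa.
W = nRT ln(V₂/V₁) = 0.370×8.314×621×ln(0.592) = -1000 J.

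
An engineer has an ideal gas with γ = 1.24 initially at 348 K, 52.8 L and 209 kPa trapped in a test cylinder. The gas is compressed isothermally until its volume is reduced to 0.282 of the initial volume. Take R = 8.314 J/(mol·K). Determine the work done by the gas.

n = P₁V₁/(RT₁) = 209×52.8/(8.314×348) = 3.81 mol.
Isothermal: T stays 348 K; PV = const ⇒ V₂ = 14.9 L, P₂ = 741 kPa.
W = nRT ln(V₂/V₁) = 3.81×8.314×348×ln(0.282) = -14000 J.

-14000 J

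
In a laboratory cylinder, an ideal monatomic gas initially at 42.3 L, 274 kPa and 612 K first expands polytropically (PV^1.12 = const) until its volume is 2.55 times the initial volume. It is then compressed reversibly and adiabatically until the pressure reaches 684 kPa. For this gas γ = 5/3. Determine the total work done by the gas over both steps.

n = P₁V₁/(RT₁) = 274×42.3/(8.314×612) = 2.28 mol.
Step 1 — Polytropic n=1.12: T₂ = T₁(V₁/V₂)^(n−1) = 612×(0.392)^0.12 = 547 K; P₂ = P₁(V₁/V₂)^n = 96.0 kPa.
W = (P₁V₁−P₂V₂)/(n−1) = (274×42.3−96.0×108)/0.12 = 10300 J.
ΔU = nCvΔT = 2.28×12.5×(547−612) = -1850 J.
Q = ΔU + W = 8420 J.
State after step 1: P = 96.0 kPa, V = 108 L, T = 547 K.
Step 2 — Adiabatic: T₂/T₁ = (P₂/P₁)^((γ−1)/γ) ⇒ T₂ = 547×(7.12)^0.400 = 1200 K; V₂ = 33.2 L.
ΔU = nCvΔT = 2.28×12.5×(1200−547) = 18500 J.
Q = 0 for an adiabatic process, so W = −ΔU = -18500 J.
Net over both steps: W = -8280 J, Q = 8420 J, ΔU = 16700 J.

-8280 J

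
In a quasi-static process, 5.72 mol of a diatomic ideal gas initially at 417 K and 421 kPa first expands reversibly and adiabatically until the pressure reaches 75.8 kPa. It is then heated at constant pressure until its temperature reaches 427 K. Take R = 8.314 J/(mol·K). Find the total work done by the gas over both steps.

27400 J

V₁ = nRT₁/P₁ = 5.72×8.314×417/421 = 47.1 L.
Step 1 — Adiabatic: T₂/T₁ = (P₂/P₁)^((γ−1)/γ) ⇒ T₂ = 417×(0.180)^0.286 = 255 K; V₂ = 160 L.
ΔU = nCvΔT = 5.72×20.8×(255−417) = -19200 J.
Q = 0 for an adiabatic process, so W = −ΔU = 19200 J.
State after step 1: P = 75.8 kPa, V = 160 L, T = 255 K.
Step 2 — Isobaric: P stays 75.8 kPa; V/T = const ⇒ T₂ = 427 K, V₂ = 268 L.
W = PΔV = 75.8×(268−160) kPa·L = 8160 J.
ΔU = nCvΔT = 5.72×20.8×(427−255) = 20400 J.
Q = ΔU + W = nCpΔT = 28500 J.
Net over both steps: W = 27400 J, Q = 28500 J, ΔU = 1190 J.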